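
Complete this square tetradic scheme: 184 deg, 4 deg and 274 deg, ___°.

94°

A square tetradic scheme places four hues every 90°.
The full set through 4° is {4°, 94°, 184°, 274°}.
Given {4°, 184°, 274°}, the missing hue is 94°.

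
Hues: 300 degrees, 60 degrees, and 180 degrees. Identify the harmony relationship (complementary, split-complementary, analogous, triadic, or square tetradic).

Sort the hues: 60°, 180°, 300°.
Successive gaps around the wheel: 120°, 120°, 120°.
Three hues equally spaced 120° apart form a triad.

triadic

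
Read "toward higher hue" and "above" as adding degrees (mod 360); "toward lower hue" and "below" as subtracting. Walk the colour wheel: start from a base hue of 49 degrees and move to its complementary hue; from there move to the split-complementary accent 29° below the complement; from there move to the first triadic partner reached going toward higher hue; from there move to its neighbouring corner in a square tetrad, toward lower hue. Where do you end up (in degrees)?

+180° (complement): 49 + 180 = 229°
+151° (split-comp 29° ↓): 229 + 151 = 380 → 380 − 360 = 20°
+120° (triadic ↑): 20 + 120 = 140°
−90° (square ↓): 140 − 90 = 50°

50°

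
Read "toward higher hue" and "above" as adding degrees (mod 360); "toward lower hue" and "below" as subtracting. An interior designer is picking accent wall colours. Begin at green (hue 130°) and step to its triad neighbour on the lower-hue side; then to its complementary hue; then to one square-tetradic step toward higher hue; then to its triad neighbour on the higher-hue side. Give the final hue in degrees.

130 − 120 = 10°   (triadic ↓)
10 + 180 = 190°   (complement)
190 + 90 = 280°   (square ↑)
280 + 120 = 400 → 400 − 360 = 40°   (triadic ↑)

40°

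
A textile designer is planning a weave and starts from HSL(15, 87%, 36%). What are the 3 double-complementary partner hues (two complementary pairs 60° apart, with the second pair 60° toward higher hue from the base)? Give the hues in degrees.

A rectangular tetradic uses two complementary pairs 60° apart: offsets 0°, 60°, 180°, 240°.
15 + 60 = 75°
15 + 180 = 195°
15 + 240 = 255°

75°, 195° and 255°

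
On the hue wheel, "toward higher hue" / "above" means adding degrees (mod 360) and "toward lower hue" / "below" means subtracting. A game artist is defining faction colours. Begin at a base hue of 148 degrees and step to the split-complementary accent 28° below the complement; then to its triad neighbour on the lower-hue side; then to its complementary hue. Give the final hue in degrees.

148 + 152 = 300°   (split-comp 28° ↓)
300 − 120 = 180°   (triadic ↓)
180 + 180 = 360 → 360 − 360 = 0°   (complement)

0°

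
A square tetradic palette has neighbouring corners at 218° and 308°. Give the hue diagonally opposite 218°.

38°

A square tetradic scheme places four hues 90° apart; opposite corners are 180° apart.
218 + 180 = 398 → 398 − 360 = 38°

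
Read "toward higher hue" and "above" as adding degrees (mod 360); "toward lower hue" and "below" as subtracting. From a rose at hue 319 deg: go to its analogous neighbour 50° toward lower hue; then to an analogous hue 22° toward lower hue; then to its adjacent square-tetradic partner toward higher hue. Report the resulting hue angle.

337°

319 − 50 = 269°   (analog 50° ↓)
269 − 22 = 247°   (analog 22° ↓)
247 + 90 = 337°   (square ↑)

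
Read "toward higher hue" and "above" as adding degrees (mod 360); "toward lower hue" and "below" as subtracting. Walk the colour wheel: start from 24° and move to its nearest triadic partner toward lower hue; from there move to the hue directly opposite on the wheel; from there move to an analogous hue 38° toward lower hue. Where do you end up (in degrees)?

46°

triadic ↓ −120°: 24 − 120 = -96 → -96 + 360 = 264°
complement +180°: 264 + 180 = 444 → 444 − 360 = 84°
analog 38° ↓ −38°: 84 − 38 = 46°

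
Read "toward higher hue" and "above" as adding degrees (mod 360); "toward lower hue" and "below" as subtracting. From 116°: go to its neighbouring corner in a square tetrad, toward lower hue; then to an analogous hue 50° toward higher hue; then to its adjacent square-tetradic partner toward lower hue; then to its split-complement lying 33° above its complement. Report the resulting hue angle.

199°

116 − 90 = 26°   (square ↓)
26 + 50 = 76°   (analog 50° ↑)
76 − 90 = -14 → -14 + 360 = 346°   (square ↓)
346 + 213 = 559 → 559 − 360 = 199°   (split-comp 33° ↑)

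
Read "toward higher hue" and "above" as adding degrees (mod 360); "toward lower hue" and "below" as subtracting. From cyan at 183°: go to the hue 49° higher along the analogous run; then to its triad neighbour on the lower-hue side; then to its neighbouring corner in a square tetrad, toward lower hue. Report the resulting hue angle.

22°

analog 49° ↑ +49°: 183 + 49 = 232°
triadic ↓ −120°: 232 − 120 = 112°
square ↓ −90°: 112 − 90 = 22°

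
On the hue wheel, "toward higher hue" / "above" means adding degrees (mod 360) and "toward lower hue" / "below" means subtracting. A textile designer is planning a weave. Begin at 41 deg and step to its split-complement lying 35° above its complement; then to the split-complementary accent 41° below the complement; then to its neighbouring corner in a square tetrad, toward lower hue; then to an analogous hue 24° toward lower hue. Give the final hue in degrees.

41 + 215 = 256°   (split-comp 35° ↑)
256 + 139 = 395 → 395 − 360 = 35°   (split-comp 41° ↓)
35 − 90 = -55 → -55 + 360 = 305°   (square ↓)
305 − 24 = 281°   (analog 24° ↓)

281°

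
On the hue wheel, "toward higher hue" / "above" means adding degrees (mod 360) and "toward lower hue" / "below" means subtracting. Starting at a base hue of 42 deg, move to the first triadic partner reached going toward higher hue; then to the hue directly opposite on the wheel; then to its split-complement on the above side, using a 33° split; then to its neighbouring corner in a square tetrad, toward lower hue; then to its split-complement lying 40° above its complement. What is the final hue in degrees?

triadic ↑ +120°: 42 + 120 = 162°
complement +180°: 162 + 180 = 342°
split-comp 33° ↑ +213°: 342 + 213 = 555 → 555 − 360 = 195°
square ↓ −90°: 195 − 90 = 105°
split-comp 40° ↑ +220°: 105 + 220 = 325°

325°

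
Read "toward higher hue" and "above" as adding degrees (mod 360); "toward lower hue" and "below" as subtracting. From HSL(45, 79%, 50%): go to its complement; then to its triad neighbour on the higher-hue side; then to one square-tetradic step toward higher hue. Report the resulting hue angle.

45 + 180 = 225°   (complement)
225 + 120 = 345°   (triadic ↑)
345 + 90 = 435 → 435 − 360 = 75°   (square ↑)

75°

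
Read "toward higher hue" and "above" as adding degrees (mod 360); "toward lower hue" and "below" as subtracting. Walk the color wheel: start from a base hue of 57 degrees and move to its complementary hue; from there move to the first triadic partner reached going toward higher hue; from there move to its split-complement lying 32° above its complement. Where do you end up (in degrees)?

209°

+180° (complement): 57 + 180 = 237°
+120° (triadic ↑): 237 + 120 = 357°
+212° (split-comp 32° ↑): 357 + 212 = 569 → 569 − 360 = 209°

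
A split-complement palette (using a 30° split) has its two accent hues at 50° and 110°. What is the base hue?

260°

The accents sit 30° either side of the complement, so the complement is their short-arc midpoint on the wheel.
Short-arc midpoint of 50° and 110°: 80°.
Base is 180° from the complement: 80 − 180 = -100 → -100 + 360 = 260°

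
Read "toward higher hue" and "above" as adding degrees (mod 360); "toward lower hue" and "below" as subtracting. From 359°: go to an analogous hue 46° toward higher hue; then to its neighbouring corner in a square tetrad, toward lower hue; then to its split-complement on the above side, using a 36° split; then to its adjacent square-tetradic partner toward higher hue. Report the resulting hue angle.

359 + 46 = 405 → 405 − 360 = 45°   (analog 46° ↑)
45 − 90 = -45 → -45 + 360 = 315°   (square ↓)
315 + 216 = 531 → 531 − 360 = 171°   (split-comp 36° ↑)
171 + 90 = 261°   (square ↑)

261°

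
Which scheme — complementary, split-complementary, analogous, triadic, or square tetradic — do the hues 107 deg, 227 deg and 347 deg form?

triadic

Sort the hues: 107°, 227°, 347°.
Successive gaps around the wheel: 120°, 120°, 120°.
Three hues equally spaced 120° apart form a triad.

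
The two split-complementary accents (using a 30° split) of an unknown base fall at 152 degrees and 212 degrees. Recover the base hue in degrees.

The accents sit 30° either side of the complement, so the complement is their short-arc midpoint on the wheel.
Short-arc midpoint of 152° and 212°: 182°.
Base is 180° from the complement: 182 − 180 = 2°

2°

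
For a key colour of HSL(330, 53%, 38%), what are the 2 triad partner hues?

A triad places three hues 120° apart.
330 + 120 = 450 → 450 − 360 = 90°
330 + 240 = 570 → 570 − 360 = 210°

90° and 210°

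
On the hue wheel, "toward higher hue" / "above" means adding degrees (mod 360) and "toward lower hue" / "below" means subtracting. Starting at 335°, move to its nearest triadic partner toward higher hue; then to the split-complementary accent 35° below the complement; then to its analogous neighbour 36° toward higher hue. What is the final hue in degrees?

triadic ↑ +120°: 335 + 120 = 455 → 455 − 360 = 95°
split-comp 35° ↓ +145°: 95 + 145 = 240°
analog 36° ↑ +36°: 240 + 36 = 276°

276°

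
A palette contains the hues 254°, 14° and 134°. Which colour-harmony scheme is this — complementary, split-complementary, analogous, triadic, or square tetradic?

triadic

Sort the hues: 14°, 134°, 254°.
Successive gaps around the wheel: 120°, 120°, 120°.
Three hues equally spaced 120° apart form a triad.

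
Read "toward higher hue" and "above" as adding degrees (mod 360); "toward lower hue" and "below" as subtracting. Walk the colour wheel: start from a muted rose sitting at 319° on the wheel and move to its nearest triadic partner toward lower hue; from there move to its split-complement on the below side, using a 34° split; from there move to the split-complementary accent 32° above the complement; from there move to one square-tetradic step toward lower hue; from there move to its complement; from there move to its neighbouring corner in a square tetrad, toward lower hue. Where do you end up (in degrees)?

197°

triadic ↓ −120°: 319 − 120 = 199°
split-comp 34° ↓ +146°: 199 + 146 = 345°
split-comp 32° ↑ +212°: 345 + 212 = 557 → 557 − 360 = 197°
square ↓ −90°: 197 − 90 = 107°
complement +180°: 107 + 180 = 287°
square ↓ −90°: 287 − 90 = 197°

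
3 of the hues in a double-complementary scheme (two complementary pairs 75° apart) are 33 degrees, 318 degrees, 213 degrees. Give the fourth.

A rectangular tetradic uses two complementary pairs 75° apart: offsets 0°, 75°, 180°, 255°.
Among {33°, 213°, 318°}, 213° and 33° are a 180° pair.
The remaining hue 318° needs its own complement: 318 + 180 = 498 → 498 − 360 = 138°

138°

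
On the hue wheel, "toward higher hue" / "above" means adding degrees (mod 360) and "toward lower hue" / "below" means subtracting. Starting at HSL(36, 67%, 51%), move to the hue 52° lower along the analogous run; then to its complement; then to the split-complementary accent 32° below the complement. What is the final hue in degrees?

312°

analog 52° ↓ −52°: 36 − 52 = -16 → -16 + 360 = 344°
complement +180°: 344 + 180 = 524 → 524 − 360 = 164°
split-comp 32° ↓ +148°: 164 + 148 = 312°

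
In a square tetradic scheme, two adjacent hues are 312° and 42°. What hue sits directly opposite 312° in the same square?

A square tetradic scheme places four hues 90° apart; opposite corners are 180° apart.
312 + 180 = 492 → 492 − 360 = 132°

132°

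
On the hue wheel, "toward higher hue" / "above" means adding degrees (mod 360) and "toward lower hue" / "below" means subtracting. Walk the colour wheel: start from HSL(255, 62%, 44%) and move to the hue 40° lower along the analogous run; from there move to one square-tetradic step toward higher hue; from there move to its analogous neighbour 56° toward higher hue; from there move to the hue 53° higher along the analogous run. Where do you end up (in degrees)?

54°

−40° (analog 40° ↓): 255 − 40 = 215°
+90° (square ↑): 215 + 90 = 305°
+56° (analog 56° ↑): 305 + 56 = 361 → 361 − 360 = 1°
+53° (analog 53° ↑): 1 + 53 = 54°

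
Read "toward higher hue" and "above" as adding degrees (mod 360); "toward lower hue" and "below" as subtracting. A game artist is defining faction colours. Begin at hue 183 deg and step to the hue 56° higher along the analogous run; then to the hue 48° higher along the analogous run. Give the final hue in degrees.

analog 56° ↑ +56°: 183 + 56 = 239°
analog 48° ↑ +48°: 239 + 48 = 287°

287°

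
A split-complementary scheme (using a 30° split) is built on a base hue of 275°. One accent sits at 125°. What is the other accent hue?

Split-complementary hues sit 30° either side of the complement.
Complement of the base 275°: 275 + 180 = 455 → 455 − 360 = 95°
The given accent 125° is 30° one side of 95°; the other accent sits 30° the other side: 95 − 30 = 65°

65°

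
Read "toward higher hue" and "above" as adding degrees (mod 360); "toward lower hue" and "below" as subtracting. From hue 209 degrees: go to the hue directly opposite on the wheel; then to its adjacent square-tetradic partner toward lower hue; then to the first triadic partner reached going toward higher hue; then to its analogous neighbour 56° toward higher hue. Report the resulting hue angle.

115°

209 + 180 = 389 → 389 − 360 = 29°   (complement)
29 − 90 = -61 → -61 + 360 = 299°   (square ↓)
299 + 120 = 419 → 419 − 360 = 59°   (triadic ↑)
59 + 56 = 115°   (analog 56° ↑)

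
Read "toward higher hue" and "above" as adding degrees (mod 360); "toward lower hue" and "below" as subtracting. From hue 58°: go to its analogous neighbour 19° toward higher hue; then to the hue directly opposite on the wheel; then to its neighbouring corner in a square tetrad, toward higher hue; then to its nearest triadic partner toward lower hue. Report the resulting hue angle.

227°

58 + 19 = 77°   (analog 19° ↑)
77 + 180 = 257°   (complement)
257 + 90 = 347°   (square ↑)
347 − 120 = 227°   (triadic ↓)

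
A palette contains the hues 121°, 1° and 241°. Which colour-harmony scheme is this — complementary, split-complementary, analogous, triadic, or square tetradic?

Sort the hues: 1°, 121°, 241°.
Successive gaps around the wheel: 120°, 120°, 120°.
Three hues equally spaced 120° apart form a triad.

triadic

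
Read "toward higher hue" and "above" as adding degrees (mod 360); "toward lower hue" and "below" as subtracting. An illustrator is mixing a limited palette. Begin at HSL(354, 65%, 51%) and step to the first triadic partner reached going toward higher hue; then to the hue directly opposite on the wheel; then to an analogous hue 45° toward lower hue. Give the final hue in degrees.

354 + 120 = 474 → 474 − 360 = 114°   (triadic ↑)
114 + 180 = 294°   (complement)
294 − 45 = 249°   (analog 45° ↓)

249°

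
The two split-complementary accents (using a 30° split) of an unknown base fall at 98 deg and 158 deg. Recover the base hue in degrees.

The accents sit 30° either side of the complement, so the complement is their short-arc midpoint on the wheel.
Short-arc midpoint of 98° and 158°: 128°.
Base is 180° from the complement: 128 − 180 = -52 → -52 + 360 = 308°

308°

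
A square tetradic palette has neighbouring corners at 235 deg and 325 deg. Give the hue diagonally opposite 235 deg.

55°

A square tetradic scheme places four hues 90° apart; opposite corners are 180° apart.
235 + 180 = 415 → 415 − 360 = 55°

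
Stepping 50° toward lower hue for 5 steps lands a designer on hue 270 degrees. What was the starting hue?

5 steps of 50° (toward lower hue) give a net shift of −250°.
Start = end − shift: 270 + 250 = 520 → 520 − 360 = 160°

160°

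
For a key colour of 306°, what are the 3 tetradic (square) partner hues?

36°, 126° and 216°

A square tetradic scheme places four hues every 90°.
306 + 90 = 396 → 396 − 360 = 36°
306 + 180 = 486 → 486 − 360 = 126°
306 + 270 = 576 → 576 − 360 = 216°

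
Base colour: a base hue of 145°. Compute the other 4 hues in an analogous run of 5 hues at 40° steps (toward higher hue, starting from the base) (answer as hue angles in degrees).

145 + 40 = 185°
145 + 80 = 225°
145 + 120 = 265°
145 + 160 = 305°

185°, 225°, 265°, 305°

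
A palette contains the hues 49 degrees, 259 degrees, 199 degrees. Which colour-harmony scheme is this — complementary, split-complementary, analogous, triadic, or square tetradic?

Sort the hues: 49°, 199°, 259°.
Successive gaps around the wheel: 150°, 60°, 150°.
Two 150° gaps and one 60° gap — a base hue opposite a pair of accents 30° either side of its complement — is the split-complementary pattern.

split-complementary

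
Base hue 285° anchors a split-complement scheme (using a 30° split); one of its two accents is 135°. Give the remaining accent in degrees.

75°

Split-complementary hues sit 30° either side of the complement.
Complement of the base 285°: 285 + 180 = 465 → 465 − 360 = 105°
The given accent 135° is 30° one side of 105°; the other accent sits 30° the other side: 105 − 30 = 75°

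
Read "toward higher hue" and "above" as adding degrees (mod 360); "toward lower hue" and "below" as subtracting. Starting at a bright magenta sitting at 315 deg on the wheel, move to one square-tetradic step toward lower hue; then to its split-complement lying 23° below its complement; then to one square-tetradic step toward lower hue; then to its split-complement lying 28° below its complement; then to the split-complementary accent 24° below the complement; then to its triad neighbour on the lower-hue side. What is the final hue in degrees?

120°

315 − 90 = 225°   (square ↓)
225 + 157 = 382 → 382 − 360 = 22°   (split-comp 23° ↓)
22 − 90 = -68 → -68 + 360 = 292°   (square ↓)
292 + 152 = 444 → 444 − 360 = 84°   (split-comp 28° ↓)
84 + 156 = 240°   (split-comp 24° ↓)
240 − 120 = 120°   (triadic ↓)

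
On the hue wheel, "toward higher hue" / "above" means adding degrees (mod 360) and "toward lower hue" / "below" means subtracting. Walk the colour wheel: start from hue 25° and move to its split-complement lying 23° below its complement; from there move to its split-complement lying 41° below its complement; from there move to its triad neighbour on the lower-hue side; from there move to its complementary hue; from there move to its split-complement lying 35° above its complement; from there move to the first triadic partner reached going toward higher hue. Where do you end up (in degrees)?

356°

split-comp 23° ↓ +157°: 25 + 157 = 182°
split-comp 41° ↓ +139°: 182 + 139 = 321°
triadic ↓ −120°: 321 − 120 = 201°
complement +180°: 201 + 180 = 381 → 381 − 360 = 21°
split-comp 35° ↑ +215°: 21 + 215 = 236°
triadic ↑ +120°: 236 + 120 = 356°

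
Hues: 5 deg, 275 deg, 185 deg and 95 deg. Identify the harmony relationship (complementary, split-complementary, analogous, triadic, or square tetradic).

Sort the hues: 5°, 95°, 185°, 275°.
Successive gaps around the wheel: 90°, 90°, 90°, 90°.
Four hues every 90° form a square tetradic scheme.

square tetradic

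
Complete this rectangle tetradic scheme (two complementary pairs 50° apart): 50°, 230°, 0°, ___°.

180°

A rectangular tetradic uses two complementary pairs 50° apart: offsets 0°, 50°, 180°, 230°.
Among {0°, 50°, 230°}, 50° and 230° are a 180° pair.
The remaining hue 0° needs its own complement: 0 + 180 = 180°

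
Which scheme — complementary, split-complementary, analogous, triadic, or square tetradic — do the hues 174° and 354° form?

complementary

Sort the hues: 174°, 354°.
Successive gaps around the wheel: 180°, 180°.
Two hues 180° apart are complementary.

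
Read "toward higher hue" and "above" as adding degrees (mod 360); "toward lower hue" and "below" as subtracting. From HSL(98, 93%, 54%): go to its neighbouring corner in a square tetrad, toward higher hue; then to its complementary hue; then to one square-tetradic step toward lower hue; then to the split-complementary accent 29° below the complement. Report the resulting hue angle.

98 + 90 = 188°   (square ↑)
188 + 180 = 368 → 368 − 360 = 8°   (complement)
8 − 90 = -82 → -82 + 360 = 278°   (square ↓)
278 + 151 = 429 → 429 − 360 = 69°   (split-comp 29° ↓)

69°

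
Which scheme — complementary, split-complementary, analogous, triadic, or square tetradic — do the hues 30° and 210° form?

complementary

Sort the hues: 30°, 210°.
Successive gaps around the wheel: 180°, 180°.
Two hues 180° apart are complementary.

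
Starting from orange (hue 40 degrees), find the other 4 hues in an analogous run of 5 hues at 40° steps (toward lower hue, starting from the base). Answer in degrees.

40 − 40 = 0°
40 − 80 = -40 → -40 + 360 = 320°
40 − 120 = -80 → -80 + 360 = 280°
40 − 160 = -120 → -120 + 360 = 240°

0°, 320°, 280°, 240°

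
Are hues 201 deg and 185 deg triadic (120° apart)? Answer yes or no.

no

Angular distance: |201 − 185| = 16 = 16°.
Triadic (120° apart) requires 120°.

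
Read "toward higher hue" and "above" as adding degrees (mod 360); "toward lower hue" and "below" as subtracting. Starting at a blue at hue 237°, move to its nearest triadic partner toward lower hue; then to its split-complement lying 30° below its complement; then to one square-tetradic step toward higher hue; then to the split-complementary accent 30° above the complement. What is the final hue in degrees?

triadic ↓ −120°: 237 − 120 = 117°
split-comp 30° ↓ +150°: 117 + 150 = 267°
square ↑ +90°: 267 + 90 = 357°
split-comp 30° ↑ +210°: 357 + 210 = 567 → 567 − 360 = 207°

207°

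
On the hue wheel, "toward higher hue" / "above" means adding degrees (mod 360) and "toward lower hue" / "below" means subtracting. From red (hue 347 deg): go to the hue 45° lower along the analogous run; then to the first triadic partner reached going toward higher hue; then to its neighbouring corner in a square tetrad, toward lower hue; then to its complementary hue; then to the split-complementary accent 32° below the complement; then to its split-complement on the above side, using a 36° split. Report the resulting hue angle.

156°

analog 45° ↓ −45°: 347 − 45 = 302°
triadic ↑ +120°: 302 + 120 = 422 → 422 − 360 = 62°
square ↓ −90°: 62 − 90 = -28 → -28 + 360 = 332°
complement +180°: 332 + 180 = 512 → 512 − 360 = 152°
split-comp 32° ↓ +148°: 152 + 148 = 300°
split-comp 36° ↑ +216°: 300 + 216 = 516 → 516 − 360 = 156°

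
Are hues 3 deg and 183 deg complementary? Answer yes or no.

Angular distance: |3 − 183| = 180 = 180°.
Complementary requires 180°.

yes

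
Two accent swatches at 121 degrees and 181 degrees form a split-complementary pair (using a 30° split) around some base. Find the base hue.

331°

The accents sit 30° either side of the complement, so the complement is their short-arc midpoint on the wheel.
Short-arc midpoint of 121° and 181°: 151°.
Base is 180° from the complement: 151 − 180 = -29 → -29 + 360 = 331°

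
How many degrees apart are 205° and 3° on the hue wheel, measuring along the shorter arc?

158°

|205 − 3| = 202.
The shorter arc is 360 − 202 = 158°.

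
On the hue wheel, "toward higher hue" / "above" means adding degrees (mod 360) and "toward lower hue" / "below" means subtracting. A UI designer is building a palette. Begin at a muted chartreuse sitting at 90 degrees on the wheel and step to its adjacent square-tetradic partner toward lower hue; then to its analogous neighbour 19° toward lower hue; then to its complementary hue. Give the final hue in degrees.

−90° (square ↓): 90 − 90 = 0°
−19° (analog 19° ↓): 0 − 19 = -19 → -19 + 360 = 341°
+180° (complement): 341 + 180 = 521 → 521 − 360 = 161°

161°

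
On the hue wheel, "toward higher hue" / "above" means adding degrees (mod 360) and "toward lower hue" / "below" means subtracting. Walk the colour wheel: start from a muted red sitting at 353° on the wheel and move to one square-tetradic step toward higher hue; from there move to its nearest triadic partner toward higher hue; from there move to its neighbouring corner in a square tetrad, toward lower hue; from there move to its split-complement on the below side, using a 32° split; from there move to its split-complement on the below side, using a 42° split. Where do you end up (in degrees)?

square ↑ +90°: 353 + 90 = 443 → 443 − 360 = 83°
triadic ↑ +120°: 83 + 120 = 203°
square ↓ −90°: 203 − 90 = 113°
split-comp 32° ↓ +148°: 113 + 148 = 261°
split-comp 42° ↓ +138°: 261 + 138 = 399 → 399 − 360 = 39°

39°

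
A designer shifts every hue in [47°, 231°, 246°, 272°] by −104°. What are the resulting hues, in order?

47 − 104 = -57 → -57 + 360 = 303°
231 − 104 = 127°
246 − 104 = 142°
272 − 104 = 168°

303°, 127°, 142°, 168°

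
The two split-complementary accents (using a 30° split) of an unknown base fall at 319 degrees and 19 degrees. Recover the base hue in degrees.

The accents sit 30° either side of the complement, so the complement is their short-arc midpoint on the wheel.
Short-arc midpoint of 319° and 19°: 349°.
Base is 180° from the complement: 349 − 180 = 169°

169°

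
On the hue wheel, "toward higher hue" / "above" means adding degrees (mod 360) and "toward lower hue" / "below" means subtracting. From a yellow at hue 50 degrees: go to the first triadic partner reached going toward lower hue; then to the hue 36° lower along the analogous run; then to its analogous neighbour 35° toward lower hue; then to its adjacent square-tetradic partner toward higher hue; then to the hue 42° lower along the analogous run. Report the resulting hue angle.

267°

triadic ↓ −120°: 50 − 120 = -70 → -70 + 360 = 290°
analog 36° ↓ −36°: 290 − 36 = 254°
analog 35° ↓ −35°: 254 − 35 = 219°
square ↑ +90°: 219 + 90 = 309°
analog 42° ↓ −42°: 309 − 42 = 267°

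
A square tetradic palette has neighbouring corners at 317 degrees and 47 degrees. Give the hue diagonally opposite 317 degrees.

A square tetradic scheme places four hues 90° apart; opposite corners are 180° apart.
317 + 180 = 497 → 497 − 360 = 137°

137°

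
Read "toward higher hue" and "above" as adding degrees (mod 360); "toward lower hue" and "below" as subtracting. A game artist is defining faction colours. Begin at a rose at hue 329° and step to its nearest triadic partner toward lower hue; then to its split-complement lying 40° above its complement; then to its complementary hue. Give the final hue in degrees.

249°

−120° (triadic ↓): 329 − 120 = 209°
+220° (split-comp 40° ↑): 209 + 220 = 429 → 429 − 360 = 69°
+180° (complement): 69 + 180 = 249°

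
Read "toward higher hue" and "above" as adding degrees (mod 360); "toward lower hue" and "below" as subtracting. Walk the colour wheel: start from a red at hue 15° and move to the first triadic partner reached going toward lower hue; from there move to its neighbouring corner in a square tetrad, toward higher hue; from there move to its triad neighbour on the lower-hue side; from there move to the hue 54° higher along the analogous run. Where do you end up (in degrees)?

−120° (triadic ↓): 15 − 120 = -105 → -105 + 360 = 255°
+90° (square ↑): 255 + 90 = 345°
−120° (triadic ↓): 345 − 120 = 225°
+54° (analog 54° ↑): 225 + 54 = 279°

279°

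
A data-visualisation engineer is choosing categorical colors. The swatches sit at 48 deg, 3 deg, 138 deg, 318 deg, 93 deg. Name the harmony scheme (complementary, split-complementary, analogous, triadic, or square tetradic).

analogous

Sort the hues: 3°, 48°, 93°, 138°, 318°.
Successive gaps around the wheel: 45°, 45°, 45°, 180°, 45°.
A run of hues at equal small steps (45°) with one large closing gap is an analogous group.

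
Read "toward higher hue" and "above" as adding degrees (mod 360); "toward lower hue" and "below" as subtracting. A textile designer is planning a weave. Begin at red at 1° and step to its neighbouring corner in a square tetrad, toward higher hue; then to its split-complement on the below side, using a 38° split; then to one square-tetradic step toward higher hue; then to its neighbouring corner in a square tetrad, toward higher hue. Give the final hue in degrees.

53°

1 + 90 = 91°   (square ↑)
91 + 142 = 233°   (split-comp 38° ↓)
233 + 90 = 323°   (square ↑)
323 + 90 = 413 → 413 − 360 = 53°   (square ↑)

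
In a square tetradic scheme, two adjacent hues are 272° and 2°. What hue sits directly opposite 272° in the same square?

92°

A square tetradic scheme places four hues 90° apart; opposite corners are 180° apart.
272 + 180 = 452 → 452 − 360 = 92°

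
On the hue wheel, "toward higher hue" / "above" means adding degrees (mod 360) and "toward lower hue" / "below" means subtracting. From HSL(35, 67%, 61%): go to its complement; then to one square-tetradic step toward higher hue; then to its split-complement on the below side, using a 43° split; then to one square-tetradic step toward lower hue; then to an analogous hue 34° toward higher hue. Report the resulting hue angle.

35 + 180 = 215°   (complement)
215 + 90 = 305°   (square ↑)
305 + 137 = 442 → 442 − 360 = 82°   (split-comp 43° ↓)
82 − 90 = -8 → -8 + 360 = 352°   (square ↓)
352 + 34 = 386 → 386 − 360 = 26°   (analog 34° ↑)

26°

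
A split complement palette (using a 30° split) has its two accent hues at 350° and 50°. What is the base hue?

200°

The accents sit 30° either side of the complement, so the complement is their short-arc midpoint on the wheel.
Short-arc midpoint of 350° and 50°: 20°.
Base is 180° from the complement: 20 − 180 = -160 → -160 + 360 = 200°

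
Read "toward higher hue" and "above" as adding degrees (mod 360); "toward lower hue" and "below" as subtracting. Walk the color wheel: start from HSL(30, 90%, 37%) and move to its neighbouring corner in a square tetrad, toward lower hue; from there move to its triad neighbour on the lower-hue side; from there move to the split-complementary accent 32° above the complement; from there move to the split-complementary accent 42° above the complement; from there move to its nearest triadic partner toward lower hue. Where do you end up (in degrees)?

square ↓ −90°: 30 − 90 = -60 → -60 + 360 = 300°
triadic ↓ −120°: 300 − 120 = 180°
split-comp 32° ↑ +212°: 180 + 212 = 392 → 392 − 360 = 32°
split-comp 42° ↑ +222°: 32 + 222 = 254°
triadic ↓ −120°: 254 − 120 = 134°

134°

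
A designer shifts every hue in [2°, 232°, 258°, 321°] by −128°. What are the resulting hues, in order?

234°, 104°, 130°, 193°

2 − 128 = -126 → -126 + 360 = 234°
232 − 128 = 104°
258 − 128 = 130°
321 − 128 = 193°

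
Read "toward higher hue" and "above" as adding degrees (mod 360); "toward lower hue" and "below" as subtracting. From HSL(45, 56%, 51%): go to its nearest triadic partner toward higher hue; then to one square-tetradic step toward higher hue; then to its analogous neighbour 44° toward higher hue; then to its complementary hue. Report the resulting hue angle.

119°

45 + 120 = 165°   (triadic ↑)
165 + 90 = 255°   (square ↑)
255 + 44 = 299°   (analog 44° ↑)
299 + 180 = 479 → 479 − 360 = 119°   (complement)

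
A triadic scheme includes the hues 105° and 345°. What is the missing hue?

A triad places three hues 120° apart.
The full set through 105° is {105°, 225°, 345°}.
Given {105°, 345°}, the missing hue is 225°.

225°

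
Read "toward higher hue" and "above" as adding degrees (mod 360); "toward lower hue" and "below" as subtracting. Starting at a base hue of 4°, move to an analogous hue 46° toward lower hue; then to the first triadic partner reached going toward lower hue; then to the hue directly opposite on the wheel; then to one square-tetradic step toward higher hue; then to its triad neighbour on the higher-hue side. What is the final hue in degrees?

−46° (analog 46° ↓): 4 − 46 = -42 → -42 + 360 = 318°
−120° (triadic ↓): 318 − 120 = 198°
+180° (complement): 198 + 180 = 378 → 378 − 360 = 18°
+90° (square ↑): 18 + 90 = 108°
+120° (triadic ↑): 108 + 120 = 228°

228°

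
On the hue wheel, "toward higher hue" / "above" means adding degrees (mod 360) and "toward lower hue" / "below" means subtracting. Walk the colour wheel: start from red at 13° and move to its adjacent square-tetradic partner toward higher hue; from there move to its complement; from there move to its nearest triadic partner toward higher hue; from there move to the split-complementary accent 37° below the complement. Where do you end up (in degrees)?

square ↑ +90°: 13 + 90 = 103°
complement +180°: 103 + 180 = 283°
triadic ↑ +120°: 283 + 120 = 403 → 403 − 360 = 43°
split-comp 37° ↓ +143°: 43 + 143 = 186°

186°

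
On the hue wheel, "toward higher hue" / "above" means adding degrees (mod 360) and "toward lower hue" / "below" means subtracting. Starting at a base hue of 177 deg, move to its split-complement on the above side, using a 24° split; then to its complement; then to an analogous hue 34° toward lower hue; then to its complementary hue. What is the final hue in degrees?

347°

split-comp 24° ↑ +204°: 177 + 204 = 381 → 381 − 360 = 21°
complement +180°: 21 + 180 = 201°
analog 34° ↓ −34°: 201 − 34 = 167°
complement +180°: 167 + 180 = 347°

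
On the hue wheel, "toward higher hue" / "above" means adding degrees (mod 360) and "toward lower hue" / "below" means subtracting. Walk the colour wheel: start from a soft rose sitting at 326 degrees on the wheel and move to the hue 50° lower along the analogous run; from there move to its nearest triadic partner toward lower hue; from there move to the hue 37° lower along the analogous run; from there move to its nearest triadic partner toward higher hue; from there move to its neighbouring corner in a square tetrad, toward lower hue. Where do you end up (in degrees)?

149°

analog 50° ↓ −50°: 326 − 50 = 276°
triadic ↓ −120°: 276 − 120 = 156°
analog 37° ↓ −37°: 156 − 37 = 119°
triadic ↑ +120°: 119 + 120 = 239°
square ↓ −90°: 239 − 90 = 149°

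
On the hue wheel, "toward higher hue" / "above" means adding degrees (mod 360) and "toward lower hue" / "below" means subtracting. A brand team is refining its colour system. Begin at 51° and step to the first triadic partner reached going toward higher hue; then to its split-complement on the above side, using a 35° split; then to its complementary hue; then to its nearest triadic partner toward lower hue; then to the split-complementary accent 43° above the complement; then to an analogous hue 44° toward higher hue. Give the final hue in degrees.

353°

triadic ↑ +120°: 51 + 120 = 171°
split-comp 35° ↑ +215°: 171 + 215 = 386 → 386 − 360 = 26°
complement +180°: 26 + 180 = 206°
triadic ↓ −120°: 206 − 120 = 86°
split-comp 43° ↑ +223°: 86 + 223 = 309°
analog 44° ↑ +44°: 309 + 44 = 353°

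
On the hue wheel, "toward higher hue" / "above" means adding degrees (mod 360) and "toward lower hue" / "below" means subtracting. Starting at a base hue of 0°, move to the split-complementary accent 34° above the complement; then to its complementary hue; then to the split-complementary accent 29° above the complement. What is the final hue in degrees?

243°

0 + 214 = 214°   (split-comp 34° ↑)
214 + 180 = 394 → 394 − 360 = 34°   (complement)
34 + 209 = 243°   (split-comp 29° ↑)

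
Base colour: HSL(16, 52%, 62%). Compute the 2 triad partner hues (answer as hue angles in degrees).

136° and 256°

A triad places three hues 120° apart.
16 + 120 = 136°
16 + 240 = 256°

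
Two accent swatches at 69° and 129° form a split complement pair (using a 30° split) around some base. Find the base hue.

The accents sit 30° either side of the complement, so the complement is their short-arc midpoint on the wheel.
Short-arc midpoint of 69° and 129°: 99°.
Base is 180° from the complement: 99 − 180 = -81 → -81 + 360 = 279°

279°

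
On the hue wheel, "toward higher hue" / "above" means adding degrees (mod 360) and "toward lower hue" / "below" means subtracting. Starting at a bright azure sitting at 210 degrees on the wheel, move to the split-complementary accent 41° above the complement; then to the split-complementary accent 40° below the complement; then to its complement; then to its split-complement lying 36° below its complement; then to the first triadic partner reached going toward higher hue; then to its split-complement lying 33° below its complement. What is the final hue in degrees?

82°

+221° (split-comp 41° ↑): 210 + 221 = 431 → 431 − 360 = 71°
+140° (split-comp 40° ↓): 71 + 140 = 211°
+180° (complement): 211 + 180 = 391 → 391 − 360 = 31°
+144° (split-comp 36° ↓): 31 + 144 = 175°
+120° (triadic ↑): 175 + 120 = 295°
+147° (split-comp 33° ↓): 295 + 147 = 442 → 442 − 360 = 82°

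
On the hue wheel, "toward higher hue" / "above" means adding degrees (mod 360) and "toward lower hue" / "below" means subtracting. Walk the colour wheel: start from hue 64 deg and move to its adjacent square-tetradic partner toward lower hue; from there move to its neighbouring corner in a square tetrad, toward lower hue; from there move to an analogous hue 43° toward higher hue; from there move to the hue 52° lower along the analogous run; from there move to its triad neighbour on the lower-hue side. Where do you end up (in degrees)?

115°

−90° (square ↓): 64 − 90 = -26 → -26 + 360 = 334°
−90° (square ↓): 334 − 90 = 244°
+43° (analog 43° ↑): 244 + 43 = 287°
−52° (analog 52° ↓): 287 − 52 = 235°
−120° (triadic ↓): 235 − 120 = 115°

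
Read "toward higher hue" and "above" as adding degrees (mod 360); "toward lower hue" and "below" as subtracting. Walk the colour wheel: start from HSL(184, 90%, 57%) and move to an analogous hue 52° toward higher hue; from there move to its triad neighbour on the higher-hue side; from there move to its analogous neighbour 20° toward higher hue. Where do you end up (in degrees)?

analog 52° ↑ +52°: 184 + 52 = 236°
triadic ↑ +120°: 236 + 120 = 356°
analog 20° ↑ +20°: 356 + 20 = 376 → 376 − 360 = 16°

16°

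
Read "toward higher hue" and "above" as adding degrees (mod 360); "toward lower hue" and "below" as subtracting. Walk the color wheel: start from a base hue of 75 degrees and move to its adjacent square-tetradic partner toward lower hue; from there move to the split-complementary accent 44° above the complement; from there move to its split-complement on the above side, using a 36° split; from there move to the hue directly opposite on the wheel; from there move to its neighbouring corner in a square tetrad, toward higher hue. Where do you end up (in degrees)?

335°

square ↓ −90°: 75 − 90 = -15 → -15 + 360 = 345°
split-comp 44° ↑ +224°: 345 + 224 = 569 → 569 − 360 = 209°
split-comp 36° ↑ +216°: 209 + 216 = 425 → 425 − 360 = 65°
complement +180°: 65 + 180 = 245°
square ↑ +90°: 245 + 90 = 335°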